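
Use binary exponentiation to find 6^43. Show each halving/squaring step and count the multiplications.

Computing 6^43 by squaring (build up from 6^1; each line after the first costs one multiplication):

6^1 = 6
6^2 = (6^1)^2 = 6^2 = 36
6^4 = (6^2)^2 = 36^2 = 1296
6^5 = 6 * 6^4 = 6 * 1296 = 7776
6^10 = (6^5)^2 = 7776^2 = 60466176
6^20 = (6^10)^2 = 60466176^2 = 3656158440062976
6^21 = 6 * 6^20 = 6 * 3656158440062976 = 21936950640377856
6^42 = (6^21)^2 = 21936950640377856^2 = 481229803398374426442198455156736
6^43 = 6 * 6^42 = 6 * 481229803398374426442198455156736 = 2887378820390246558653190730940416

Result: 2887378820390246558653190730940416
Multiplications needed: 8 (8 lines after 6^1)

6^43 = 2887378820390246558653190730940416. Using exponentiation by squaring, this requires 8 multiplications. The key idea: if the exponent is even, square the half-power; if odd, multiply by the base once.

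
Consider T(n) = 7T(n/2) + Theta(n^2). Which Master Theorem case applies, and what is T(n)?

Master Theorem for T(n) = 7T(n/2) + O(n^2):

a = 7, b = 2, c = 2
log_b(a) = log_2(7) = 2.8074

Case 1: c = 2 < log_2(7) = 2.8074
T(n) = O(n^(log_2 7))

For T(n) = 7T(n/2) + O(n^2): log_2(7) = 2.8074. This is Case 1 of the Master Theorem (c < log_b(a), work dominated by leaves), giving O(n^(log_2 7)).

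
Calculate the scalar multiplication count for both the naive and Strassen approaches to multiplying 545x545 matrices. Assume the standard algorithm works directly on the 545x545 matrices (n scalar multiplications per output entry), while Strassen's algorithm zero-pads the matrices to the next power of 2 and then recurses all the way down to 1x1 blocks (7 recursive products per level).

Matrix multiplication for 545x545 matrices:

Strassen's algorithm requires power-of-2 dimensions. Pad 545x545 to 1024x1024 (next power of 2).

Standard algorithm: 545^3 = 161878625 multiplications
Strassen's algorithm: 7^(log2(1024)) = 7^10 = 282475249 multiplications
Difference: 161878625 - 282475249 = -120596624 (Strassen uses MORE here due to padding overhead — for small or just-over-power-of-2 n, padding can outweigh the per-level savings)

Standard: 161878625 multiplications (545^3). Strassen: 282475249 multiplications (7^10, after padding to 1024x1024). Strassen reduces 8 recursive multiplications to 7 at each level.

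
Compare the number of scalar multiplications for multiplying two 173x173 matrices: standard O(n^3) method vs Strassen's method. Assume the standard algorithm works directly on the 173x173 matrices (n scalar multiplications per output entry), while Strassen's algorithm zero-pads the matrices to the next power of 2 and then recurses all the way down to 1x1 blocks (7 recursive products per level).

Matrix multiplication for 173x173 matrices:

Strassen's algorithm requires power-of-2 dimensions. Pad 173x173 to 256x256 (next power of 2).

Standard algorithm: 173^3 = 5177717 multiplications
Strassen's algorithm: 7^(log2(256)) = 7^8 = 5764801 multiplications
Difference: 5177717 - 5764801 = -587084 (Strassen uses MORE here due to padding overhead — for small or just-over-power-of-2 n, padding can outweigh the per-level savings)

Standard: 5177717 multiplications (173^3). Strassen: 5764801 multiplications (7^8, after padding to 256x256). Strassen reduces 8 recursive multiplications to 7 at each level.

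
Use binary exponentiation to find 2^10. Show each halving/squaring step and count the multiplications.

Computing 2^10 by squaring (build up from 2^1; each line after the first costs one multiplication):

2^1 = 2
2^2 = (2^1)^2 = 2^2 = 4
2^4 = (2^2)^2 = 4^2 = 16
2^5 = 2 * 2^4 = 2 * 16 = 32
2^10 = (2^5)^2 = 32^2 = 1024

Result: 1024
Multiplications needed: 4 (4 lines after 2^1)

2^10 = 1024. Using exponentiation by squaring, this requires 4 multiplications. The key idea: if the exponent is even, square the half-power; if odd, multiply by the base once.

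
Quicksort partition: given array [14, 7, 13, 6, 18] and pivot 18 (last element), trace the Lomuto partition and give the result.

Lomuto partition with pivot = 18:

Initial array: [14, 7, 13, 6, 18]

arr[0]=14 <= 18: swap with position 0, array becomes [14, 7, 13, 6, 18]
arr[1]=7 <= 18: swap with position 1, array becomes [14, 7, 13, 6, 18]
arr[2]=13 <= 18: swap with position 2, array becomes [14, 7, 13, 6, 18]
arr[3]=6 <= 18: swap with position 3, array becomes [14, 7, 13, 6, 18]

Place pivot at position 4: [14, 7, 13, 6, 18]
Pivot position: 4

After partitioning with pivot 18, the array becomes [14, 7, 13, 6, 18]. The pivot is placed at index 4. All elements to the left of the pivot are <= 18, and all elements to the right are > 18.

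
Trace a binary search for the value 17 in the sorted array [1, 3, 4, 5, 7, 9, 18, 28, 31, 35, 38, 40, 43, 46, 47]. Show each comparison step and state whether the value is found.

Binary search for 17 in [1, 3, 4, 5, 7, 9, 18, 28, 31, 35, 38, 40, 43, 46, 47]:

lo=0, hi=14, mid=7, arr[mid]=28 -> 28 > 17, search left half
lo=0, hi=6, mid=3, arr[mid]=5 -> 5 < 17, search right half
lo=4, hi=6, mid=5, arr[mid]=9 -> 9 < 17, search right half
lo=6, hi=6, mid=6, arr[mid]=18 -> 18 > 17, search left half
lo=6 > hi=5, target 17 not found

Binary search determines that 17 is not in the array after 4 comparisons. The search space was exhausted without finding the target.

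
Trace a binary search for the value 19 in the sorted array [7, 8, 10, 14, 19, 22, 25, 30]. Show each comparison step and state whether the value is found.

Binary search for 19 in [7, 8, 10, 14, 19, 22, 25, 30]:

lo=0, hi=7, mid=3, arr[mid]=14 -> 14 < 19, search right half
lo=4, hi=7, mid=5, arr[mid]=22 -> 22 > 19, search left half
lo=4, hi=4, mid=4, arr[mid]=19 -> Found target at index 4!

Binary search finds 19 at index 4 after 3 comparisons. The search repeatedly halves the search space by comparing with the middle element.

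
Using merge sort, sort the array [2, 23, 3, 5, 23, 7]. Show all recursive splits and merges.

Merge sort trace:

Split: [2, 23, 3, 5, 23, 7] -> [2, 23, 3] and [5, 23, 7]
  Split: [2, 23, 3] -> [2] and [23, 3]
    Split: [23, 3] -> [23] and [3]
    Merge: [23] + [3] -> [3, 23]
  Merge: [2] + [3, 23] -> [2, 3, 23]
  Split: [5, 23, 7] -> [5] and [23, 7]
    Split: [23, 7] -> [23] and [7]
    Merge: [23] + [7] -> [7, 23]
  Merge: [5] + [7, 23] -> [5, 7, 23]
Merge: [2, 3, 23] + [5, 7, 23] -> [2, 3, 5, 7, 23, 23]

Final sorted array: [2, 3, 5, 7, 23, 23]

The merge sort proceeds by recursively splitting the array and merging sorted halves.
After all merges, the sorted array is [2, 3, 5, 7, 23, 23].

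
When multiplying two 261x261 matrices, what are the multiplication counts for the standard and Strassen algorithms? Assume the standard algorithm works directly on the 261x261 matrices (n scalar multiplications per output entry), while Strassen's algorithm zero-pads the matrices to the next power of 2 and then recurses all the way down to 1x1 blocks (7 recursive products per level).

Matrix multiplication for 261x261 matrices:

Strassen's algorithm requires power-of-2 dimensions. Pad 261x261 to 512x512 (next power of 2).

Standard algorithm: 261^3 = 17779581 multiplications
Strassen's algorithm: 7^(log2(512)) = 7^9 = 40353607 multiplications
Difference: 17779581 - 40353607 = -22574026 (Strassen uses MORE here due to padding overhead — for small or just-over-power-of-2 n, padding can outweigh the per-level savings)

Standard: 17779581 multiplications (261^3). Strassen: 40353607 multiplications (7^9, after padding to 512x512). Strassen reduces 8 recursive multiplications to 7 at each level.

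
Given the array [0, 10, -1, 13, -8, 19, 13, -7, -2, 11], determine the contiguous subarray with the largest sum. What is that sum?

Using Kadane's algorithm on [0, 10, -1, 13, -8, 19, 13, -7, -2, 11]:

Scanning through the array:
Position 1 (value 10): max_ending_here = 10, max_so_far = 10
Position 2 (value -1): max_ending_here = 9, max_so_far = 10
Position 3 (value 13): max_ending_here = 22, max_so_far = 22
Position 4 (value -8): max_ending_here = 14, max_so_far = 22
Position 5 (value 19): max_ending_here = 33, max_so_far = 33
Position 6 (value 13): max_ending_here = 46, max_so_far = 46
Position 7 (value -7): max_ending_here = 39, max_so_far = 46
Position 8 (value -2): max_ending_here = 37, max_so_far = 46
Position 9 (value 11): max_ending_here = 48, max_so_far = 48

Maximum subarray: [0, 10, -1, 13, -8, 19, 13, -7, -2, 11]
Maximum sum: 48

The maximum subarray is [0, 10, -1, 13, -8, 19, 13, -7, -2, 11] with sum 48. This subarray runs from index 0 to index 9.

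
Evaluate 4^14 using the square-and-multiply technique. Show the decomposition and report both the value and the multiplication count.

Computing 4^14 by squaring (build up from 4^1; each line after the first costs one multiplication):

4^1 = 4
4^2 = (4^1)^2 = 4^2 = 16
4^3 = 4 * 4^2 = 4 * 16 = 64
4^6 = (4^3)^2 = 64^2 = 4096
4^7 = 4 * 4^6 = 4 * 4096 = 16384
4^14 = (4^7)^2 = 16384^2 = 268435456

Result: 268435456
Multiplications needed: 5 (5 lines after 4^1)

4^14 = 268435456. Using exponentiation by squaring, this requires 5 multiplications. The key idea: if the exponent is even, square the half-power; if odd, multiply by the base once.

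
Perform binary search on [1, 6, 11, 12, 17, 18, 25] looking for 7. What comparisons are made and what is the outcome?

Binary search for 7 in [1, 6, 11, 12, 17, 18, 25]:

lo=0, hi=6, mid=3, arr[mid]=12 -> 12 > 7, search left half
lo=0, hi=2, mid=1, arr[mid]=6 -> 6 < 7, search right half
lo=2, hi=2, mid=2, arr[mid]=11 -> 11 > 7, search left half
lo=2 > hi=1, target 7 not found

Binary search determines that 7 is not in the array after 3 comparisons. The search space was exhausted without finding the target.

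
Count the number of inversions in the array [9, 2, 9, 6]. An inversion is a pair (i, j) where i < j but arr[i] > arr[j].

Finding inversions in [9, 2, 9, 6]:

(0, 1): arr[0]=9 > arr[1]=2
(0, 3): arr[0]=9 > arr[3]=6
(2, 3): arr[2]=9 > arr[3]=6

Total inversions: 3

The array has 3 inversion(s): (0,1), (0,3), (2,3). Each pair (i,j) satisfies i < j and arr[i] > arr[j].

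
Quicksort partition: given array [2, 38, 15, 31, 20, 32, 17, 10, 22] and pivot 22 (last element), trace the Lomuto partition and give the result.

Lomuto partition with pivot = 22:

Initial array: [2, 38, 15, 31, 20, 32, 17, 10, 22]

arr[0]=2 <= 22: swap with position 0, array becomes [2, 38, 15, 31, 20, 32, 17, 10, 22]
arr[1]=38 > 22: no swap
arr[2]=15 <= 22: swap with position 1, array becomes [2, 15, 38, 31, 20, 32, 17, 10, 22]
arr[3]=31 > 22: no swap
arr[4]=20 <= 22: swap with position 2, array becomes [2, 15, 20, 31, 38, 32, 17, 10, 22]
arr[5]=32 > 22: no swap
arr[6]=17 <= 22: swap with position 3, array becomes [2, 15, 20, 17, 38, 32, 31, 10, 22]
arr[7]=10 <= 22: swap with position 4, array becomes [2, 15, 20, 17, 10, 32, 31, 38, 22]

Place pivot at position 5: [2, 15, 20, 17, 10, 22, 31, 38, 32]
Pivot position: 5

After partitioning with pivot 22, the array becomes [2, 15, 20, 17, 10, 22, 31, 38, 32]. The pivot is placed at index 5. All elements to the left of the pivot are <= 22, and all elements to the right are > 22.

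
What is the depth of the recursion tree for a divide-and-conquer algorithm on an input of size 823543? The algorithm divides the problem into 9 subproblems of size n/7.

For divide and conquer with division factor 7:

Problem sizes at each level:
Level 0: 823543
Level 1: 117649
Level 2: 16807
Level 3: 2401
Level 4: 343
Level 5: 49
Level 6: 7
Level 7: 1

The root is level 0 and the size-1 base case is level 7 (the tree spans levels 0 through 7, i.e. 8 levels counting the root), so the depth is the number of divisions: log_7(823543) = 7

The recursion tree depth is log_7(823543) = 7. At each level, the problem size is divided by 7, so it takes 7 divisions to reduce to a base case of size 1. The algorithm makes 9 recursive calls at each level.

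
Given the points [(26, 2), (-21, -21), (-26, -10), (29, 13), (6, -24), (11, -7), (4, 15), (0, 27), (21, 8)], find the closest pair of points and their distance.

Computing all pairwise distances among 9 points:

d((26, 2), (-21, -21)) = 52.3259
d((26, 2), (-26, -10)) = 53.3667
d((26, 2), (29, 13)) = 11.4018
d((26, 2), (6, -24)) = 32.8024
d((26, 2), (11, -7)) = 17.4929
d((26, 2), (4, 15)) = 25.5539
d((26, 2), (0, 27)) = 36.0694
d((26, 2), (21, 8)) = 7.8102 <-- minimum
d((-21, -21), (-26, -10)) = 12.083
d((-21, -21), (29, 13)) = 60.4649
d((-21, -21), (6, -24)) = 27.1662
d((-21, -21), (11, -7)) = 34.9285
d((-21, -21), (4, 15)) = 43.8292
d((-21, -21), (0, 27)) = 52.3927
d((-21, -21), (21, 8)) = 51.0392
d((-26, -10), (29, 13)) = 59.6154
d((-26, -10), (6, -24)) = 34.9285
d((-26, -10), (11, -7)) = 37.1214
d((-26, -10), (4, 15)) = 39.0512
d((-26, -10), (0, 27)) = 45.2217
d((-26, -10), (21, 8)) = 50.3289
d((29, 13), (6, -24)) = 43.566
d((29, 13), (11, -7)) = 26.9072
d((29, 13), (4, 15)) = 25.0799
d((29, 13), (0, 27)) = 32.2025
d((29, 13), (21, 8)) = 9.434
d((6, -24), (11, -7)) = 17.72
d((6, -24), (4, 15)) = 39.0512
d((6, -24), (0, 27)) = 51.3517
d((6, -24), (21, 8)) = 35.3412
d((11, -7), (4, 15)) = 23.0868
d((11, -7), (0, 27)) = 35.7351
d((11, -7), (21, 8)) = 18.0278
d((4, 15), (0, 27)) = 12.6491
d((4, 15), (21, 8)) = 18.3848
d((0, 27), (21, 8)) = 28.3196

Closest pair: (26, 2) and (21, 8) with distance 7.8102

The closest pair is (26, 2) and (21, 8) with Euclidean distance 7.8102. For 9 points, brute-force pairwise comparison is shown above. For large n, the divide-and-conquer algorithm (sort by x, recurse on halves, check the dividing strip) achieves O(n log n).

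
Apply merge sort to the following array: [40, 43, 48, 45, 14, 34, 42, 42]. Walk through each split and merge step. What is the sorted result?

Merge sort trace:

Split: [40, 43, 48, 45, 14, 34, 42, 42] -> [40, 43, 48, 45] and [14, 34, 42, 42]
  Split: [40, 43, 48, 45] -> [40, 43] and [48, 45]
    Split: [40, 43] -> [40] and [43]
    Merge: [40] + [43] -> [40, 43]
    Split: [48, 45] -> [48] and [45]
    Merge: [48] + [45] -> [45, 48]
  Merge: [40, 43] + [45, 48] -> [40, 43, 45, 48]
  Split: [14, 34, 42, 42] -> [14, 34] and [42, 42]
    Split: [14, 34] -> [14] and [34]
    Merge: [14] + [34] -> [14, 34]
    Split: [42, 42] -> [42] and [42]
    Merge: [42] + [42] -> [42, 42]
  Merge: [14, 34] + [42, 42] -> [14, 34, 42, 42]
Merge: [40, 43, 45, 48] + [14, 34, 42, 42] -> [14, 34, 40, 42, 42, 43, 45, 48]

Final sorted array: [14, 34, 40, 42, 42, 43, 45, 48]

The merge sort proceeds by recursively splitting the array and merging sorted halves.
After all merges, the sorted array is [14, 34, 40, 42, 42, 43, 45, 48].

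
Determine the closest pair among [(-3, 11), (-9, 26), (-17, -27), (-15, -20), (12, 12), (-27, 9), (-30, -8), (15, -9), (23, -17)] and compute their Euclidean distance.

Computing all pairwise distances among 9 points:

d((-3, 11), (-9, 26)) = 16.1555
d((-3, 11), (-17, -27)) = 40.4969
d((-3, 11), (-15, -20)) = 33.2415
d((-3, 11), (12, 12)) = 15.0333
d((-3, 11), (-27, 9)) = 24.0832
d((-3, 11), (-30, -8)) = 33.0151
d((-3, 11), (15, -9)) = 26.9072
d((-3, 11), (23, -17)) = 38.2099
d((-9, 26), (-17, -27)) = 53.6004
d((-9, 26), (-15, -20)) = 46.3897
d((-9, 26), (12, 12)) = 25.2389
d((-9, 26), (-27, 9)) = 24.7588
d((-9, 26), (-30, -8)) = 39.9625
d((-9, 26), (15, -9)) = 42.4382
d((-9, 26), (23, -17)) = 53.6004
d((-17, -27), (-15, -20)) = 7.2801 <-- minimum
d((-17, -27), (12, 12)) = 48.6004
d((-17, -27), (-27, 9)) = 37.3631
d((-17, -27), (-30, -8)) = 23.0217
d((-17, -27), (15, -9)) = 36.7151
d((-17, -27), (23, -17)) = 41.2311
d((-15, -20), (12, 12)) = 41.8688
d((-15, -20), (-27, 9)) = 31.3847
d((-15, -20), (-30, -8)) = 19.2094
d((-15, -20), (15, -9)) = 31.9531
d((-15, -20), (23, -17)) = 38.1182
d((12, 12), (-27, 9)) = 39.1152
d((12, 12), (-30, -8)) = 46.5188
d((12, 12), (15, -9)) = 21.2132
d((12, 12), (23, -17)) = 31.0161
d((-27, 9), (-30, -8)) = 17.2627
d((-27, 9), (15, -9)) = 45.6946
d((-27, 9), (23, -17)) = 56.356
d((-30, -8), (15, -9)) = 45.0111
d((-30, -8), (23, -17)) = 53.7587
d((15, -9), (23, -17)) = 11.3137

Closest pair: (-17, -27) and (-15, -20) with distance 7.2801

The closest pair is (-17, -27) and (-15, -20) with Euclidean distance 7.2801. For 9 points, brute-force pairwise comparison is shown above. For large n, the divide-and-conquer algorithm (sort by x, recurse on halves, check the dividing strip) achieves O(n log n).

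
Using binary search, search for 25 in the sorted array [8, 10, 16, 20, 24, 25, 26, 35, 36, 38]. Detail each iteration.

Binary search for 25 in [8, 10, 16, 20, 24, 25, 26, 35, 36, 38]:

lo=0, hi=9, mid=4, arr[mid]=24 -> 24 < 25, search right half
lo=5, hi=9, mid=7, arr[mid]=35 -> 35 > 25, search left half
lo=5, hi=6, mid=5, arr[mid]=25 -> Found target at index 5!

Binary search finds 25 at index 5 after 3 comparisons. The search repeatedly halves the search space by comparing with the middle element.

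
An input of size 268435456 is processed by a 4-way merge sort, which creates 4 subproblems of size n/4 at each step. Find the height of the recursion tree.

For divide and conquer with division factor 4:

Problem sizes at each level:
Level 0: 268435456
Level 1: 67108864
Level 2: 16777216
Level 3: 4194304
Level 4: 1048576
Level 5: 262144
Level 6: 65536
Level 7: 16384
Level 8: 4096
Level 9: 1024
Level 10: 256
Level 11: 64
Level 12: 16
Level 13: 4
Level 14: 1

The root is level 0 and the size-1 base case is level 14 (the tree spans levels 0 through 14, i.e. 15 levels counting the root), so the depth is the number of divisions: log_4(268435456) = 14

The recursion tree depth is log_4(268435456) = 14. At each level, the problem size is divided by 4, so it takes 14 divisions to reduce to a base case of size 1. The algorithm makes 4 recursive calls at each level.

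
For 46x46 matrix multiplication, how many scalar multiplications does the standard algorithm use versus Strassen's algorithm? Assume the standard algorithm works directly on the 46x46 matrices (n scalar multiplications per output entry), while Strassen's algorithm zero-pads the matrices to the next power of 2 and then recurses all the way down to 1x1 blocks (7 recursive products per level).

Matrix multiplication for 46x46 matrices:

Strassen's algorithm requires power-of-2 dimensions. Pad 46x46 to 64x64 (next power of 2).

Standard algorithm: 46^3 = 97336 multiplications
Strassen's algorithm: 7^(log2(64)) = 7^6 = 117649 multiplications
Difference: 97336 - 117649 = -20313 (Strassen uses MORE here due to padding overhead — for small or just-over-power-of-2 n, padding can outweigh the per-level savings)

Standard: 97336 multiplications (46^3). Strassen: 117649 multiplications (7^6, after padding to 64x64). Strassen reduces 8 recursive multiplications to 7 at each level.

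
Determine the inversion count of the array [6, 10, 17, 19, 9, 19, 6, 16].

Finding inversions in [6, 10, 17, 19, 9, 19, 6, 16]:

(1, 4): arr[1]=10 > arr[4]=9
(1, 6): arr[1]=10 > arr[6]=6
(2, 4): arr[2]=17 > arr[4]=9
(2, 6): arr[2]=17 > arr[6]=6
(2, 7): arr[2]=17 > arr[7]=16
(3, 4): arr[3]=19 > arr[4]=9
(3, 6): arr[3]=19 > arr[6]=6
(3, 7): arr[3]=19 > arr[7]=16
(4, 6): arr[4]=9 > arr[6]=6
(5, 6): arr[5]=19 > arr[6]=6
(5, 7): arr[5]=19 > arr[7]=16

Total inversions: 11

The array has 11 inversion(s): (1,4), (1,6), (2,4), (2,6), (2,7), (3,4), (3,6), (3,7), (4,6), (5,6), (5,7). Each pair (i,j) satisfies i < j and arr[i] > arr[j].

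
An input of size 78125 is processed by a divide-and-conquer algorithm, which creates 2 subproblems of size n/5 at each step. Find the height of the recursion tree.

For divide and conquer with division factor 5:

Problem sizes at each level:
Level 0: 78125
Level 1: 15625
Level 2: 3125
Level 3: 625
Level 4: 125
Level 5: 25
Level 6: 5
Level 7: 1

The root is level 0 and the size-1 base case is level 7 (the tree spans levels 0 through 7, i.e. 8 levels counting the root), so the depth is the number of divisions: log_5(78125) = 7

The recursion tree depth is log_5(78125) = 7. At each level, the problem size is divided by 5, so it takes 7 divisions to reduce to a base case of size 1. The algorithm makes 2 recursive calls at each level.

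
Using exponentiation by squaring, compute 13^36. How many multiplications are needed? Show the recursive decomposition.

Computing 13^36 by squaring (build up from 13^1; each line after the first costs one multiplication):

13^1 = 13
13^2 = (13^1)^2 = 13^2 = 169
13^4 = (13^2)^2 = 169^2 = 28561
13^8 = (13^4)^2 = 28561^2 = 815730721
13^9 = 13 * 13^8 = 13 * 815730721 = 10604499373
13^18 = (13^9)^2 = 10604499373^2 = 112455406951957393129
13^36 = (13^18)^2 = 112455406951957393129^2 = 12646218552730347184269489080961456410641

Result: 12646218552730347184269489080961456410641
Multiplications needed: 6 (6 lines after 13^1)

13^36 = 12646218552730347184269489080961456410641. Using exponentiation by squaring, this requires 6 multiplications. The key idea: if the exponent is even, square the half-power; if odd, multiply by the base once.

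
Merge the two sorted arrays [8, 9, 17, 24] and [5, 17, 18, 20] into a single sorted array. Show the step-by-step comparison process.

Merging process:

Compare 8 vs 5: take 5 from right. Merged: [5]
Compare 8 vs 17: take 8 from left. Merged: [5, 8]
Compare 9 vs 17: take 9 from left. Merged: [5, 8, 9]
Compare 17 vs 17: take 17 from left. Merged: [5, 8, 9, 17]
Compare 24 vs 17: take 17 from right. Merged: [5, 8, 9, 17, 17]
Compare 24 vs 18: take 18 from right. Merged: [5, 8, 9, 17, 17, 18]
Compare 24 vs 20: take 20 from right. Merged: [5, 8, 9, 17, 17, 18, 20]
Append remaining from left: [24]. Merged: [5, 8, 9, 17, 17, 18, 20, 24]

Final merged array: [5, 8, 9, 17, 17, 18, 20, 24]
Total comparisons: 7

The merged array is [5, 8, 9, 17, 17, 18, 20, 24], requiring 7 comparisons. The merge step runs in O(n) time where n is the total number of elements.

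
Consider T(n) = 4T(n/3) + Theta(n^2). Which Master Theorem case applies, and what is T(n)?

Master Theorem for T(n) = 4T(n/3) + O(n^2):

a = 4, b = 3, c = 2
log_b(a) = log_3(4) = 1.2619

Case 3: c = 2 > log_3(4) = 1.2619
T(n) = O(n^2) = O(n^2)

For T(n) = 4T(n/3) + O(n^2): log_3(4) = 1.2619. This is Case 3 of the Master Theorem (c > log_b(a), work dominated by root), giving O(n^2).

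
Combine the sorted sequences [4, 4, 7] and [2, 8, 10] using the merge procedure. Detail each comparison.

Merging process:

Compare 4 vs 2: take 2 from right. Merged: [2]
Compare 4 vs 8: take 4 from left. Merged: [2, 4]
Compare 4 vs 8: take 4 from left. Merged: [2, 4, 4]
Compare 7 vs 8: take 7 from left. Merged: [2, 4, 4, 7]
Append remaining from right: [8, 10]. Merged: [2, 4, 4, 7, 8, 10]

Final merged array: [2, 4, 4, 7, 8, 10]
Total comparisons: 4

The merged array is [2, 4, 4, 7, 8, 10], requiring 4 comparisons. The merge step runs in O(n) time where n is the total number of elements.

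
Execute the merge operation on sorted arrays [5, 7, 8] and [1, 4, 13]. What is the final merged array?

Merging process:

Compare 5 vs 1: take 1 from right. Merged: [1]
Compare 5 vs 4: take 4 from right. Merged: [1, 4]
Compare 5 vs 13: take 5 from left. Merged: [1, 4, 5]
Compare 7 vs 13: take 7 from left. Merged: [1, 4, 5, 7]
Compare 8 vs 13: take 8 from left. Merged: [1, 4, 5, 7, 8]
Append remaining from right: [13]. Merged: [1, 4, 5, 7, 8, 13]

Final merged array: [1, 4, 5, 7, 8, 13]
Total comparisons: 5

The merged array is [1, 4, 5, 7, 8, 13], requiring 5 comparisons. The merge step runs in O(n) time where n is the total number of elements.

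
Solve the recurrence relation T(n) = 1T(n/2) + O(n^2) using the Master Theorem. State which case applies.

Master Theorem for T(n) = 1T(n/2) + O(n^2):

a = 1, b = 2, c = 2
log_b(a) = log_2(1) = 0.0000

Case 3: c = 2 > log_2(1) = 0.0000
T(n) = O(n^2) = O(n^2)

For T(n) = 1T(n/2) + O(n^2): log_2(1) = 0.0000. This is Case 3 of the Master Theorem (c > log_b(a), work dominated by root), giving O(n^2).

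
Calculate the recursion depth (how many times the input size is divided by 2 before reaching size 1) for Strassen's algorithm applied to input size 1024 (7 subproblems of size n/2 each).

For divide and conquer with division factor 2:

Problem sizes at each level:
Level 0: 1024
Level 1: 512
Level 2: 256
Level 3: 128
Level 4: 64
Level 5: 32
Level 6: 16
Level 7: 8
Level 8: 4
Level 9: 2
Level 10: 1

The root is level 0 and the size-1 base case is level 10 (the tree spans levels 0 through 10, i.e. 11 levels counting the root), so the depth is the number of divisions: log_2(1024) = 10

The recursion tree depth is log_2(1024) = 10. At each level, the problem size is divided by 2, so it takes 10 divisions to reduce to a base case of size 1. The algorithm makes 7 recursive calls at each level.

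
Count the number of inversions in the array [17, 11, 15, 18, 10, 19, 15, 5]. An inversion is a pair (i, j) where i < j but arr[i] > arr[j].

Finding inversions in [17, 11, 15, 18, 10, 19, 15, 5]:

(0, 1): arr[0]=17 > arr[1]=11
(0, 2): arr[0]=17 > arr[2]=15
(0, 4): arr[0]=17 > arr[4]=10
(0, 6): arr[0]=17 > arr[6]=15
(0, 7): arr[0]=17 > arr[7]=5
(1, 4): arr[1]=11 > arr[4]=10
(1, 7): arr[1]=11 > arr[7]=5
(2, 4): arr[2]=15 > arr[4]=10
(2, 7): arr[2]=15 > arr[7]=5
(3, 4): arr[3]=18 > arr[4]=10
(3, 6): arr[3]=18 > arr[6]=15
(3, 7): arr[3]=18 > arr[7]=5
(4, 7): arr[4]=10 > arr[7]=5
(5, 6): arr[5]=19 > arr[6]=15
(5, 7): arr[5]=19 > arr[7]=5
(6, 7): arr[6]=15 > arr[7]=5

Total inversions: 16

The array has 16 inversion(s): (0,1), (0,2), (0,4), (0,6), (0,7), (1,4), (1,7), (2,4), (2,7), (3,4), (3,6), (3,7), (4,7), (5,6), (5,7), (6,7). Each pair (i,j) satisfies i < j and arr[i] > arr[j].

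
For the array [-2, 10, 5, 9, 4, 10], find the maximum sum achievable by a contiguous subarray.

Using Kadane's algorithm on [-2, 10, 5, 9, 4, 10]:

Scanning through the array:
Position 1 (value 10): max_ending_here = 10, max_so_far = 10
Position 2 (value 5): max_ending_here = 15, max_so_far = 15
Position 3 (value 9): max_ending_here = 24, max_so_far = 24
Position 4 (value 4): max_ending_here = 28, max_so_far = 28
Position 5 (value 10): max_ending_here = 38, max_so_far = 38

Maximum subarray: [10, 5, 9, 4, 10]
Maximum sum: 38

The maximum subarray is [10, 5, 9, 4, 10] with sum 38. This subarray runs from index 1 to index 5.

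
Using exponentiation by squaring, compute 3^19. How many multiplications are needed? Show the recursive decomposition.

Computing 3^19 by squaring (build up from 3^1; each line after the first costs one multiplication):

3^1 = 3
3^2 = (3^1)^2 = 3^2 = 9
3^4 = (3^2)^2 = 9^2 = 81
3^8 = (3^4)^2 = 81^2 = 6561
3^9 = 3 * 3^8 = 3 * 6561 = 19683
3^18 = (3^9)^2 = 19683^2 = 387420489
3^19 = 3 * 3^18 = 3 * 387420489 = 1162261467

Result: 1162261467
Multiplications needed: 6 (6 lines after 3^1)

3^19 = 1162261467. Using exponentiation by squaring, this requires 6 multiplications. The key idea: if the exponent is even, square the half-power; if odd, multiply by the base once.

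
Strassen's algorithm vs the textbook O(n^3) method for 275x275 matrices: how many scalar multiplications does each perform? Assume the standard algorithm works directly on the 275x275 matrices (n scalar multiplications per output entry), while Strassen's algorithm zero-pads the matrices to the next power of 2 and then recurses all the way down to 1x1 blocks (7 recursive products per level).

Matrix multiplication for 275x275 matrices:

Strassen's algorithm requires power-of-2 dimensions. Pad 275x275 to 512x512 (next power of 2).

Standard algorithm: 275^3 = 20796875 multiplications
Strassen's algorithm: 7^(log2(512)) = 7^9 = 40353607 multiplications
Difference: 20796875 - 40353607 = -19556732 (Strassen uses MORE here due to padding overhead — for small or just-over-power-of-2 n, padding can outweigh the per-level savings)

Standard: 20796875 multiplications (275^3). Strassen: 40353607 multiplications (7^9, after padding to 512x512). Strassen reduces 8 recursive multiplications to 7 at each level.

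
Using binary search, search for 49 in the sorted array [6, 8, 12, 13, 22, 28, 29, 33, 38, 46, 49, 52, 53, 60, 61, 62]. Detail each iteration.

Binary search for 49 in [6, 8, 12, 13, 22, 28, 29, 33, 38, 46, 49, 52, 53, 60, 61, 62]:

lo=0, hi=15, mid=7, arr[mid]=33 -> 33 < 49, search right half
lo=8, hi=15, mid=11, arr[mid]=52 -> 52 > 49, search left half
lo=8, hi=10, mid=9, arr[mid]=46 -> 46 < 49, search right half
lo=10, hi=10, mid=10, arr[mid]=49 -> Found target at index 10!

Binary search finds 49 at index 10 after 4 comparisons. The search repeatedly halves the search space by comparing with the middle element.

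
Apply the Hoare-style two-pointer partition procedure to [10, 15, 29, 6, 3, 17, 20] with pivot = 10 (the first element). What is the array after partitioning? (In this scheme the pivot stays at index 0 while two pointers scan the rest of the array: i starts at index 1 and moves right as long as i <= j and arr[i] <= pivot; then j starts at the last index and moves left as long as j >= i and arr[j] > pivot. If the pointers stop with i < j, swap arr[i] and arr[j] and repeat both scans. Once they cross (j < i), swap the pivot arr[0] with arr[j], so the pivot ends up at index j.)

Hoare-style two-pointer partition with pivot = 10:

Initial array: [10, 15, 29, 6, 3, 17, 20]

Pointers start at i = 1, j = 6.
i stops at index 1 (arr[1]=15 > 10), j stops at index 4 (arr[4]=3 <= 10): swap arr[1] and arr[4], array becomes [10, 3, 29, 6, 15, 17, 20]
i stops at index 2 (arr[2]=29 > 10), j stops at index 3 (arr[3]=6 <= 10): swap arr[2] and arr[3], array becomes [10, 3, 6, 29, 15, 17, 20]
i ends at 3, j ends at 2: the pointers have crossed (j < i), so scanning stops.

Swap pivot arr[0] with arr[2] to place pivot at position 2: [6, 3, 10, 29, 15, 17, 20]
Pivot position: 2

After partitioning with pivot 10, the array becomes [6, 3, 10, 29, 15, 17, 20]. The pivot is placed at index 2. All elements to the left of the pivot are <= 10, and all elements to the right are > 10.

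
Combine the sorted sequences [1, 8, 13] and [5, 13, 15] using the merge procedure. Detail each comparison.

Merging process:

Compare 1 vs 5: take 1 from left. Merged: [1]
Compare 8 vs 5: take 5 from right. Merged: [1, 5]
Compare 8 vs 13: take 8 from left. Merged: [1, 5, 8]
Compare 13 vs 13: take 13 from left. Merged: [1, 5, 8, 13]
Append remaining from right: [13, 15]. Merged: [1, 5, 8, 13, 13, 15]

Final merged array: [1, 5, 8, 13, 13, 15]
Total comparisons: 4

The merged array is [1, 5, 8, 13, 13, 15], requiring 4 comparisons. The merge step runs in O(n) time where n is the total number of elements.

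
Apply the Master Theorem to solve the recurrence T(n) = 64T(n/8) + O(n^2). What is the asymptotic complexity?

Master Theorem for T(n) = 64T(n/8) + O(n^2):

a = 64, b = 8, c = 2
log_b(a) = log_8(64) = 2.0000

Case 2: c = 2 = log_8(64) = 2.0000
T(n) = O(n^2 log n) = O(n^2 log n)

For T(n) = 64T(n/8) + O(n^2): log_8(64) = 2.0000. This is Case 2 of the Master Theorem (c = log_b(a), equal work at all levels), giving O(n^2 log n).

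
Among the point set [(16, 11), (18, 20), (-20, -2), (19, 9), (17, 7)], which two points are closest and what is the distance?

Computing all pairwise distances among 5 points:

d((16, 11), (18, 20)) = 9.2195
d((16, 11), (-20, -2)) = 38.2753
d((16, 11), (19, 9)) = 3.6056
d((16, 11), (17, 7)) = 4.1231
d((18, 20), (-20, -2)) = 43.909
d((18, 20), (19, 9)) = 11.0454
d((18, 20), (17, 7)) = 13.0384
d((-20, -2), (19, 9)) = 40.5216
d((-20, -2), (17, 7)) = 38.0789
d((19, 9), (17, 7)) = 2.8284 <-- minimum

Closest pair: (19, 9) and (17, 7) with distance 2.8284

The closest pair is (19, 9) and (17, 7) with Euclidean distance 2.8284. For 5 points, brute-force pairwise comparison is shown above. For large n, the divide-and-conquer algorithm (sort by x, recurse on halves, check the dividing strip) achieves O(n log n).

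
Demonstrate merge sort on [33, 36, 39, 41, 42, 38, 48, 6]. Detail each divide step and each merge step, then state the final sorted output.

Merge sort trace:

Split: [33, 36, 39, 41, 42, 38, 48, 6] -> [33, 36, 39, 41] and [42, 38, 48, 6]
  Split: [33, 36, 39, 41] -> [33, 36] and [39, 41]
    Split: [33, 36] -> [33] and [36]
    Merge: [33] + [36] -> [33, 36]
    Split: [39, 41] -> [39] and [41]
    Merge: [39] + [41] -> [39, 41]
  Merge: [33, 36] + [39, 41] -> [33, 36, 39, 41]
  Split: [42, 38, 48, 6] -> [42, 38] and [48, 6]
    Split: [42, 38] -> [42] and [38]
    Merge: [42] + [38] -> [38, 42]
    Split: [48, 6] -> [48] and [6]
    Merge: [48] + [6] -> [6, 48]
  Merge: [38, 42] + [6, 48] -> [6, 38, 42, 48]
Merge: [33, 36, 39, 41] + [6, 38, 42, 48] -> [6, 33, 36, 38, 39, 41, 42, 48]

Final sorted array: [6, 33, 36, 38, 39, 41, 42, 48]

The merge sort proceeds by recursively splitting the array and merging sorted halves.
After all merges, the sorted array is [6, 33, 36, 38, 39, 41, 42, 48].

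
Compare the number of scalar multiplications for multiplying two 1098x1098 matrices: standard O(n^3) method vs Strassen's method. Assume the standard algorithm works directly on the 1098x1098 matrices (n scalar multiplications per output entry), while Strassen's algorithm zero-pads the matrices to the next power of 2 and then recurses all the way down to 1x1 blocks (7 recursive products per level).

Matrix multiplication for 1098x1098 matrices:

Strassen's algorithm requires power-of-2 dimensions. Pad 1098x1098 to 2048x2048 (next power of 2).

Standard algorithm: 1098^3 = 1323753192 multiplications
Strassen's algorithm: 7^(log2(2048)) = 7^11 = 1977326743 multiplications
Difference: 1323753192 - 1977326743 = -653573551 (Strassen uses MORE here due to padding overhead — for small or just-over-power-of-2 n, padding can outweigh the per-level savings)

Standard: 1323753192 multiplications (1098^3). Strassen: 1977326743 multiplications (7^11, after padding to 2048x2048). Strassen reduces 8 recursive multiplications to 7 at each level.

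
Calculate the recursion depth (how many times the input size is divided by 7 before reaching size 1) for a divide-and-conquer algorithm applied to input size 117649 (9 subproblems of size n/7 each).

For divide and conquer with division factor 7:

Problem sizes at each level:
Level 0: 117649
Level 1: 16807
Level 2: 2401
Level 3: 343
Level 4: 49
Level 5: 7
Level 6: 1

The root is level 0 and the size-1 base case is level 6 (the tree spans levels 0 through 6, i.e. 7 levels counting the root), so the depth is the number of divisions: log_7(117649) = 6

The recursion tree depth is log_7(117649) = 6. At each level, the problem size is divided by 7, so it takes 6 divisions to reduce to a base case of size 1. The algorithm makes 9 recursive calls at each level.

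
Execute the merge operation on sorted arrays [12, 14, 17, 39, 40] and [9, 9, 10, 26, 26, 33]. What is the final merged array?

Merging process:

Compare 12 vs 9: take 9 from right. Merged: [9]
Compare 12 vs 9: take 9 from right. Merged: [9, 9]
Compare 12 vs 10: take 10 from right. Merged: [9, 9, 10]
Compare 12 vs 26: take 12 from left. Merged: [9, 9, 10, 12]
Compare 14 vs 26: take 14 from left. Merged: [9, 9, 10, 12, 14]
Compare 17 vs 26: take 17 from left. Merged: [9, 9, 10, 12, 14, 17]
Compare 39 vs 26: take 26 from right. Merged: [9, 9, 10, 12, 14, 17, 26]
Compare 39 vs 26: take 26 from right. Merged: [9, 9, 10, 12, 14, 17, 26, 26]
Compare 39 vs 33: take 33 from right. Merged: [9, 9, 10, 12, 14, 17, 26, 26, 33]
Append remaining from left: [39, 40]. Merged: [9, 9, 10, 12, 14, 17, 26, 26, 33, 39, 40]

Final merged array: [9, 9, 10, 12, 14, 17, 26, 26, 33, 39, 40]
Total comparisons: 9

The merged array is [9, 9, 10, 12, 14, 17, 26, 26, 33, 39, 40], requiring 9 comparisons. The merge step runs in O(n) time where n is the total number of elements.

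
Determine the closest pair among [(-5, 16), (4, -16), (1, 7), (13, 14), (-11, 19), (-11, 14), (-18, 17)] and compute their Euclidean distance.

Computing all pairwise distances among 7 points:

d((-5, 16), (4, -16)) = 33.2415
d((-5, 16), (1, 7)) = 10.8167
d((-5, 16), (13, 14)) = 18.1108
d((-5, 16), (-11, 19)) = 6.7082
d((-5, 16), (-11, 14)) = 6.3246
d((-5, 16), (-18, 17)) = 13.0384
d((4, -16), (1, 7)) = 23.1948
d((4, -16), (13, 14)) = 31.3209
d((4, -16), (-11, 19)) = 38.0789
d((4, -16), (-11, 14)) = 33.541
d((4, -16), (-18, 17)) = 39.6611
d((1, 7), (13, 14)) = 13.8924
d((1, 7), (-11, 19)) = 16.9706
d((1, 7), (-11, 14)) = 13.8924
d((1, 7), (-18, 17)) = 21.4709
d((13, 14), (-11, 19)) = 24.5153
d((13, 14), (-11, 14)) = 24.0
d((13, 14), (-18, 17)) = 31.1448
d((-11, 19), (-11, 14)) = 5.0 <-- minimum
d((-11, 19), (-18, 17)) = 7.2801
d((-11, 14), (-18, 17)) = 7.6158

Closest pair: (-11, 19) and (-11, 14) with distance 5.0

The closest pair is (-11, 19) and (-11, 14) with Euclidean distance 5.0. For 7 points, brute-force pairwise comparison is shown above. For large n, the divide-and-conquer algorithm (sort by x, recurse on halves, check the dividing strip) achieves O(n log n).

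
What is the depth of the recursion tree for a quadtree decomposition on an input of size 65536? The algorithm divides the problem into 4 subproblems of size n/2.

For divide and conquer with division factor 2:

Problem sizes at each level:
Level 0: 65536
Level 1: 32768
Level 2: 16384
Level 3: 8192
Level 4: 4096
Level 5: 2048
Level 6: 1024
Level 7: 512
Level 8: 256
Level 9: 128
Level 10: 64
Level 11: 32
Level 12: 16
Level 13: 8
Level 14: 4
Level 15: 2
Level 16: 1

The root is level 0 and the size-1 base case is level 16 (the tree spans levels 0 through 16, i.e. 17 levels counting the root), so the depth is the number of divisions: log_2(65536) = 16

The recursion tree depth is log_2(65536) = 16. At each level, the problem size is divided by 2, so it takes 16 divisions to reduce to a base case of size 1. The algorithm makes 4 recursive calls at each level.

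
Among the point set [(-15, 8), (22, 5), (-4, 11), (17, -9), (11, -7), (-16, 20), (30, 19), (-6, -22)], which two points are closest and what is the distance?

Computing all pairwise distances among 8 points:

d((-15, 8), (22, 5)) = 37.1214
d((-15, 8), (-4, 11)) = 11.4018
d((-15, 8), (17, -9)) = 36.2353
d((-15, 8), (11, -7)) = 30.0167
d((-15, 8), (-16, 20)) = 12.0416
d((-15, 8), (30, 19)) = 46.3249
d((-15, 8), (-6, -22)) = 31.3209
d((22, 5), (-4, 11)) = 26.6833
d((22, 5), (17, -9)) = 14.8661
d((22, 5), (11, -7)) = 16.2788
d((22, 5), (-16, 20)) = 40.8534
d((22, 5), (30, 19)) = 16.1245
d((22, 5), (-6, -22)) = 38.8973
d((-4, 11), (17, -9)) = 29.0
d((-4, 11), (11, -7)) = 23.4307
d((-4, 11), (-16, 20)) = 15.0
d((-4, 11), (30, 19)) = 34.9285
d((-4, 11), (-6, -22)) = 33.0606
d((17, -9), (11, -7)) = 6.3246 <-- minimum
d((17, -9), (-16, 20)) = 43.9318
d((17, -9), (30, 19)) = 30.8707
d((17, -9), (-6, -22)) = 26.4197
d((11, -7), (-16, 20)) = 38.1838
d((11, -7), (30, 19)) = 32.2025
d((11, -7), (-6, -22)) = 22.6716
d((-16, 20), (30, 19)) = 46.0109
d((-16, 20), (-6, -22)) = 43.1741
d((30, 19), (-6, -22)) = 54.5619

Closest pair: (17, -9) and (11, -7) with distance 6.3246

The closest pair is (17, -9) and (11, -7) with Euclidean distance 6.3246. For 8 points, brute-force pairwise comparison is shown above. For large n, the divide-and-conquer algorithm (sort by x, recurse on halves, check the dividing strip) achieves O(n log n).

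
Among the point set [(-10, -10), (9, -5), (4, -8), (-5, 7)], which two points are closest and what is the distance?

Computing all pairwise distances among 4 points:

d((-10, -10), (9, -5)) = 19.6469
d((-10, -10), (4, -8)) = 14.1421
d((-10, -10), (-5, 7)) = 17.72
d((9, -5), (4, -8)) = 5.831 <-- minimum
d((9, -5), (-5, 7)) = 18.4391
d((4, -8), (-5, 7)) = 17.4929

Closest pair: (9, -5) and (4, -8) with distance 5.831

The closest pair is (9, -5) and (4, -8) with Euclidean distance 5.831. For 4 points, brute-force pairwise comparison is shown above. For large n, the divide-and-conquer algorithm (sort by x, recurse on halves, check the dividing strip) achieves O(n log n).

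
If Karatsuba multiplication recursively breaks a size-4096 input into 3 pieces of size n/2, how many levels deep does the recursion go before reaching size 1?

For divide and conquer with division factor 2:

Problem sizes at each level:
Level 0: 4096
Level 1: 2048
Level 2: 1024
Level 3: 512
Level 4: 256
Level 5: 128
Level 6: 64
Level 7: 32
Level 8: 16
Level 9: 8
Level 10: 4
Level 11: 2
Level 12: 1

The root is level 0 and the size-1 base case is level 12 (the tree spans levels 0 through 12, i.e. 13 levels counting the root), so the depth is the number of divisions: log_2(4096) = 12

The recursion tree depth is log_2(4096) = 12. At each level, the problem size is divided by 2, so it takes 12 divisions to reduce to a base case of size 1. The algorithm makes 3 recursive calls at each level.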